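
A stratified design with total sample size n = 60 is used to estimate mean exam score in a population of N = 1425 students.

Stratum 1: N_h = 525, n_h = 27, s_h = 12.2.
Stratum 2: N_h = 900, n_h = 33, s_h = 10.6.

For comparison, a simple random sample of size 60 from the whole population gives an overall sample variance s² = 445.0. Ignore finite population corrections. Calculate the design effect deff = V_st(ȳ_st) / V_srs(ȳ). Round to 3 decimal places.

deff ≈ 0.284

V̂(ȳ_st) = Σ W_h² s_h²/n_h, with W_h = N_h/N and N = 1425:
  stratum 1: (525/1425)²·12.2²/27 = 0.748247
  stratum 2: (900/1425)²·10.6²/33 = 1.35817
V_st = 2.10641
V_srs = s²/n = 445.0/60 = 7.41667
deff = V_st / V_srs = 2.10641/7.41667 = 0.2840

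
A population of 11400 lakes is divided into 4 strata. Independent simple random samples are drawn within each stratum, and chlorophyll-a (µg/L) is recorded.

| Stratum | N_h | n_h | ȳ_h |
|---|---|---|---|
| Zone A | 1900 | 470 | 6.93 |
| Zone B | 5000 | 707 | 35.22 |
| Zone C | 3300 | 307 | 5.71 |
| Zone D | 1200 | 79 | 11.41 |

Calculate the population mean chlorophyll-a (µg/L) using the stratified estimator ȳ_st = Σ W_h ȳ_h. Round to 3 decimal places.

ȳ_st ≈ 19.456

N = Σ N_h = 11400. Stratum weights W_h = N_h/N.
ȳ_st = (1900·6.93 + 5000·35.22 + 3300·5.71 + 1200·11.41) / 11400 = 19.45632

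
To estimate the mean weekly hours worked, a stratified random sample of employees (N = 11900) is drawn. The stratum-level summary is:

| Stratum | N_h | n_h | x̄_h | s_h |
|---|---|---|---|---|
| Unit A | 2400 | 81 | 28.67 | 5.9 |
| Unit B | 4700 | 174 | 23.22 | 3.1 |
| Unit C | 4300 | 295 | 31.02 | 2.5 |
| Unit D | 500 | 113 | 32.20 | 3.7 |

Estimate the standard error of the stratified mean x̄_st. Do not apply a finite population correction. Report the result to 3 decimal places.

SE(x̄_st) ≈ 0.171

V̂(x̄_st) = Σ W_h² s_h²/n_h, with W_h = N_h/N and N = 11900:
  stratum Unit A: (2400/11900)²·5.9²/81 = 0.0174802
  stratum Unit B: (4700/11900)²·3.1²/174 = 0.00861541
  stratum Unit C: (4300/11900)²·2.5²/295 = 0.00276631
  stratum Unit D: (500/11900)²·3.7²/113 = 0.00021388
V̂(x̄_st) = 0.0290758
SE(x̄_st) = √0.0290758 = 0.170516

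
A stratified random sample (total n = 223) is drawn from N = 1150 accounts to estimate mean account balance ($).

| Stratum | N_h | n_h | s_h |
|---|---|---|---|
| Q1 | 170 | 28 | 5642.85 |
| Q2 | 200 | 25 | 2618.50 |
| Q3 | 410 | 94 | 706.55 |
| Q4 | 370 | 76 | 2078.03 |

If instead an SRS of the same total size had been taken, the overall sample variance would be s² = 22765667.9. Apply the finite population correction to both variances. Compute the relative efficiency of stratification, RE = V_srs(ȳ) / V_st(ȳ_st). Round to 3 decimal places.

V̂(ȳ_st) = Σ W_h² (1 − n_h/N_h) s_h²/n_h, with W_h = N_h/N and N = 1150:
  stratum Q1: (170/1150)²·(1 − 28/170)·5642.85²/28 = 20757.8
  stratum Q2: (200/1150)²·(1 − 25/200)·2618.50²/25 = 7258.34
  stratum Q3: (410/1150)²·(1 − 94/410)·706.55²/94 = 520.275
  stratum Q4: (370/1150)²·(1 − 76/370)·2078.03²/76 = 4673.51
V_st = 33209.9
V_srs = (1 − 223/1150)·22765667.9/223 = 82292
Relative efficiency = V_srs / V_st = 82292/33209.9 = 2.4779

RE ≈ 2.478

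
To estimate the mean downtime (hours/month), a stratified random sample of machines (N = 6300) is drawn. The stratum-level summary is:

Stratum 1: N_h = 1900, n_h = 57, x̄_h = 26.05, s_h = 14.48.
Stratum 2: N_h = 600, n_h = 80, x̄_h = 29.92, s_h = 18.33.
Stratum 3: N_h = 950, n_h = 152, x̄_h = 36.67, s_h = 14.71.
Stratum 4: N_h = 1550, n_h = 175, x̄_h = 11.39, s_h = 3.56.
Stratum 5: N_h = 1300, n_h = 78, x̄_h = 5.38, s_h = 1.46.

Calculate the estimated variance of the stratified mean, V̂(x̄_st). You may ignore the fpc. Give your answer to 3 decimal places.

V̂(x̄_st) = Σ W_h² s_h²/n_h, with W_h = N_h/N and N = 6300:
  stratum 1: (1900/6300)²·14.48²/57 = 0.334571
  stratum 2: (600/6300)²·18.33²/80 = 0.038094
  stratum 3: (950/6300)²·14.71²/152 = 0.0323704
  stratum 4: (1550/6300)²·3.56²/175 = 0.00438373
  stratum 5: (1300/6300)²·1.46²/78 = 0.00116363
V̂(x̄_st) = 0.410583

V̂(x̄_st) ≈ 0.411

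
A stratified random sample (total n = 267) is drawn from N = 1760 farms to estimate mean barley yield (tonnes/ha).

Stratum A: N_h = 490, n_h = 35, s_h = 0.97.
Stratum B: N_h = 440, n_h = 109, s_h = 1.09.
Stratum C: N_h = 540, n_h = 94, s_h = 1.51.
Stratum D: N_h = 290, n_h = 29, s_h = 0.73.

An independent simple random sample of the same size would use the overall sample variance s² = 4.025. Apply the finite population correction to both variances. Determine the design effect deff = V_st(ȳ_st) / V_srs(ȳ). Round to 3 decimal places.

V̂(ȳ_st) = Σ W_h² (1 − n_h/N_h) s_h²/n_h, with W_h = N_h/N and N = 1760:
  stratum A: (490/1760)²·(1 − 35/490)·0.97²/35 = 0.0019349
  stratum B: (440/1760)²·(1 − 109/440)·1.09²/109 = 0.000512486
  stratum C: (540/1760)²·(1 − 94/540)·1.51²/94 = 0.00188595
  stratum D: (290/1760)²·(1 − 29/290)·0.73²/29 = 0.000449015
V_st = 0.00478234
V_srs = (1 − 267/1760)·4.025/267 = 0.012788
deff = V_st / V_srs = 0.00478234/0.012788 = 0.3740

deff ≈ 0.374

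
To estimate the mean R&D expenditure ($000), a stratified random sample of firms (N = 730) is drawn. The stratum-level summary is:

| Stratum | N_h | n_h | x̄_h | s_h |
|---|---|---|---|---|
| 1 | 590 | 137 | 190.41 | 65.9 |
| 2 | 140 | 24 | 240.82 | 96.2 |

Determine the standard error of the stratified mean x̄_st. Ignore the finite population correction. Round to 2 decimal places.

SE(x̄_st) ≈ 5.91

V̂(x̄_st) = Σ W_h² s_h²/n_h, with W_h = N_h/N and N = 730:
  stratum 1: (590/730)²·65.9²/137 = 20.7066
  stratum 2: (140/730)²·96.2²/24 = 14.1824
V̂(x̄_st) = 34.889
SE(x̄_st) = √34.889 = 5.90669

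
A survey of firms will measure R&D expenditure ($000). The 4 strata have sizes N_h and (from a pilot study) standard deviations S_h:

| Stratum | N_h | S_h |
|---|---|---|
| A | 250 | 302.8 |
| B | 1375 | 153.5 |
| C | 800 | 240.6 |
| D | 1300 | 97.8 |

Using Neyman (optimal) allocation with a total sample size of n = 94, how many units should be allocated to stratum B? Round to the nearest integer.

33

Neyman allocation: n_h = n · N_h S_h / Σ N_i S_i, with n = 94.
  stratum A: N_h·S_h = 250·302.8 = 75700.00
  stratum B: N_h·S_h = 1375·153.5 = 211062.50
  stratum C: N_h·S_h = 800·240.6 = 192480.00
  stratum D: N_h·S_h = 1300·97.8 = 127140.00
Σ N_h S_h = 606382.50
n for stratum B = 94·211062.50/606382.50 = 32.718 → 33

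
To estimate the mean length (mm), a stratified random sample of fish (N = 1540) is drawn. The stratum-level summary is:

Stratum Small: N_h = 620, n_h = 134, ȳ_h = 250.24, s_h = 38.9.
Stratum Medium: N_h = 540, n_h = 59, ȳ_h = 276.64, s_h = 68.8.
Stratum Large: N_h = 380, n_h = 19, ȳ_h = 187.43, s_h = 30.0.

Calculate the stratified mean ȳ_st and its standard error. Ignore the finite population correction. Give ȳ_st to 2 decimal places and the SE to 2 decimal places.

ȳ_st ≈ 244.00, SE ≈ 3.82

ȳ_st = Σ W_h ȳ_h = (620·250.24 + 540·276.64 + 380·187.43)/1540 = 243.99857
V̂(ȳ_st) = Σ W_h² s_h²/n_h, with W_h = N_h/N and N = 1540:
  stratum Small: (620/1540)²·38.9²/134 = 1.83036
  stratum Medium: (540/1540)²·68.8²/59 = 9.86441
  stratum Large: (380/1540)²·30.0²/19 = 2.88413
V̂(ȳ_st) = 14.5789
SE(ȳ_st) = √14.5789 = 3.81823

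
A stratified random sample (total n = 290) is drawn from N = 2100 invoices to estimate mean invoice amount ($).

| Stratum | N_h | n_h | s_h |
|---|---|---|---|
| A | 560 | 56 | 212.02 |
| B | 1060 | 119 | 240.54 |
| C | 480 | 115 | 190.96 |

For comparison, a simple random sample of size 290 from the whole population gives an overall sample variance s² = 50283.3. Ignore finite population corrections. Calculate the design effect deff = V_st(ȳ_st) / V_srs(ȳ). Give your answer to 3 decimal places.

V̂(ȳ_st) = Σ W_h² s_h²/n_h, with W_h = N_h/N and N = 2100:
  stratum A: (560/2100)²·212.02²/56 = 57.0825
  stratum B: (1060/2100)²·240.54²/119 = 123.88
  stratum C: (480/2100)²·190.96²/115 = 16.5665
V_st = 197.529
V_srs = s²/n = 50283.3/290 = 173.391
deff = V_st / V_srs = 197.529/173.391 = 1.1392

deff ≈ 1.139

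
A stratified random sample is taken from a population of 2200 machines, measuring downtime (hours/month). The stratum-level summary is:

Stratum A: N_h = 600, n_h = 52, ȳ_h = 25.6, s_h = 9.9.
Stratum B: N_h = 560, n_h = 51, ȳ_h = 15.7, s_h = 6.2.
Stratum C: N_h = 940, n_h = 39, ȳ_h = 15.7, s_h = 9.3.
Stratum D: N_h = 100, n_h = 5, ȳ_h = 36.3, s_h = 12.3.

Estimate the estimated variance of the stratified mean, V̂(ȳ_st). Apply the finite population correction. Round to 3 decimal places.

V̂(ȳ_st) = Σ W_h² (1 − n_h/N_h) s_h²/n_h, with W_h = N_h/N and N = 2200:
  stratum A: (600/2200)²·(1 − 52/600)·9.9²/52 = 0.128042
  stratum B: (560/2200)²·(1 − 51/560)·6.2²/51 = 0.0443888
  stratum C: (940/2200)²·(1 − 39/940)·9.3²/39 = 0.388069
  stratum D: (100/2200)²·(1 − 5/100)·12.3²/5 = 0.0593907
V̂(ȳ_st) = 0.61989

V̂(ȳ_st) ≈ 0.620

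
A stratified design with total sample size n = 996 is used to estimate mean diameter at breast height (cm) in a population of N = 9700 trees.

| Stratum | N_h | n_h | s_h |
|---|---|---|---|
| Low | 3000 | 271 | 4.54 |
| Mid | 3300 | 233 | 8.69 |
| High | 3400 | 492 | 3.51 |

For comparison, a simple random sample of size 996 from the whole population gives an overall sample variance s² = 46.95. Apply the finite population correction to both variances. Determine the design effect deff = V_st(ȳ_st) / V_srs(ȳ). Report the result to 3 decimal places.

V̂(ȳ_st) = Σ W_h² (1 − n_h/N_h) s_h²/n_h, with W_h = N_h/N and N = 9700:
  stratum Low: (3000/9700)²·(1 − 271/3000)·4.54²/271 = 0.00661795
  stratum Mid: (3300/9700)²·(1 − 233/3300)·8.69²/233 = 0.0348633
  stratum High: (3400/9700)²·(1 − 492/3400)·3.51²/492 = 0.00263135
V_st = 0.0441126
V_srs = (1 − 996/9700)·46.95/996 = 0.0422983
deff = V_st / V_srs = 0.0441126/0.0422983 = 1.0429

deff ≈ 1.043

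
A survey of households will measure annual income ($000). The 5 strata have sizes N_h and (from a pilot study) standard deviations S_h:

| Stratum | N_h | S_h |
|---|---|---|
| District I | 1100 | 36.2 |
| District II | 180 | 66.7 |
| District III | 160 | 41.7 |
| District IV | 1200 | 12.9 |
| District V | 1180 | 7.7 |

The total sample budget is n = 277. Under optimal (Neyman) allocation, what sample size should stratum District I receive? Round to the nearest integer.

133

Neyman allocation: n_h = n · N_h S_h / Σ N_i S_i, with n = 277.
  stratum District I: N_h·S_h = 1100·36.2 = 39820.00
  stratum District II: N_h·S_h = 180·66.7 = 12006.00
  stratum District III: N_h·S_h = 160·41.7 = 6672.00
  stratum District IV: N_h·S_h = 1200·12.9 = 15480.00
  stratum District V: N_h·S_h = 1180·7.7 = 9086.00
Σ N_h S_h = 83064.00
n for stratum District I = 277·39820.00/83064.00 = 132.791 → 133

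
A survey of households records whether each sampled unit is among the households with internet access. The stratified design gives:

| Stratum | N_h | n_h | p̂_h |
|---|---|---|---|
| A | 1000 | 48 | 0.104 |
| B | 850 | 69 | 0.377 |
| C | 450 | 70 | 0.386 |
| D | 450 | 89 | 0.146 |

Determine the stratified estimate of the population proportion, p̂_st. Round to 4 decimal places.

N = 2750; stratum weights W_h = N_h/N.
p̂_st = Σ W_h p̂_h = (1000·0.104 + 850·0.377 + 450·0.386 + 450·0.146)/2750 = 0.24140

p̂_st ≈ 0.2414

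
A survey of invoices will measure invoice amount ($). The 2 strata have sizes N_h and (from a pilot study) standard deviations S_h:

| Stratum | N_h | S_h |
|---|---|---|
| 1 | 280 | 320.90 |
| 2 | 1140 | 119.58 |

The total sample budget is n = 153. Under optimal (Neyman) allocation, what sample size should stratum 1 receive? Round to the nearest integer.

Neyman allocation: n_h = n · N_h S_h / Σ N_i S_i, with n = 153.
  stratum 1: N_h·S_h = 280·320.90 = 89852.00
  stratum 2: N_h·S_h = 1140·119.58 = 136321.20
Σ N_h S_h = 226173.20
n for stratum 1 = 153·89852.00/226173.20 = 60.782 → 61

61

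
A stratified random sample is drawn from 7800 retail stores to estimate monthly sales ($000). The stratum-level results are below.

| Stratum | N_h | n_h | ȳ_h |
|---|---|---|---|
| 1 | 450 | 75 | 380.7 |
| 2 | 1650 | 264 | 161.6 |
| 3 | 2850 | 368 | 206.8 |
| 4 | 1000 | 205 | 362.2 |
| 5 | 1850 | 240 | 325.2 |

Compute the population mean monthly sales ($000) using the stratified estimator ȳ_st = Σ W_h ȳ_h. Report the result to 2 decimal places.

ȳ_st ≈ 255.28

N = Σ N_h = 7800. Stratum weights W_h = N_h/N.
ȳ_st = (450·380.7 + 1650·161.6 + 2850·206.8 + 1000·362.2 + 1850·325.2) / 7800 = 255.2763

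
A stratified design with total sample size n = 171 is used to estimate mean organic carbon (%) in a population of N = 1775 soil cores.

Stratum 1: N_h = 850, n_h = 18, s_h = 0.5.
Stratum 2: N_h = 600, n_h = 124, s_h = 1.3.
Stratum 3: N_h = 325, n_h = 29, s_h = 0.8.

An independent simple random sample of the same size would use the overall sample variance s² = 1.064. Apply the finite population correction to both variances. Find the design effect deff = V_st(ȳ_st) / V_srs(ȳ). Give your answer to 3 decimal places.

V̂(ȳ_st) = Σ W_h² (1 − n_h/N_h) s_h²/n_h, with W_h = N_h/N and N = 1775:
  stratum 1: (850/1775)²·(1 − 18/850)·0.5²/18 = 0.00311755
  stratum 2: (600/1775)²·(1 − 124/600)·1.3²/124 = 0.00123545
  stratum 3: (325/1775)²·(1 − 29/325)·0.8²/29 = 0.000673846
V_st = 0.00502685
V_srs = (1 − 171/1775)·1.064/171 = 0.00562279
deff = V_st / V_srs = 0.00502685/0.00562279 = 0.8940

deff ≈ 0.894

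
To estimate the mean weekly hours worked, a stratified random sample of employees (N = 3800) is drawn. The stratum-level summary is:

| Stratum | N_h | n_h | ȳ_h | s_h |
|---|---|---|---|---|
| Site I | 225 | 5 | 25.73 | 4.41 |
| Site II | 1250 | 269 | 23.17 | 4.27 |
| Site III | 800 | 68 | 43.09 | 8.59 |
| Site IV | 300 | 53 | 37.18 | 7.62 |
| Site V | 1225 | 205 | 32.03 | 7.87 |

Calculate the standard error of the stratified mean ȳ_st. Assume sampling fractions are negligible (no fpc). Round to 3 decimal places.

V̂(ȳ_st) = Σ W_h² s_h²/n_h, with W_h = N_h/N and N = 3800:
  stratum Site I: (225/3800)²·4.41²/5 = 0.0136366
  stratum Site II: (1250/3800)²·4.27²/269 = 0.00733426
  stratum Site III: (800/3800)²·8.59²/68 = 0.0480939
  stratum Site IV: (300/3800)²·7.62²/53 = 0.00682825
  stratum Site V: (1225/3800)²·7.87²/205 = 0.0313979
V̂(ȳ_st) = 0.107291
SE(ȳ_st) = √0.107291 = 0.327553

SE(ȳ_st) ≈ 0.328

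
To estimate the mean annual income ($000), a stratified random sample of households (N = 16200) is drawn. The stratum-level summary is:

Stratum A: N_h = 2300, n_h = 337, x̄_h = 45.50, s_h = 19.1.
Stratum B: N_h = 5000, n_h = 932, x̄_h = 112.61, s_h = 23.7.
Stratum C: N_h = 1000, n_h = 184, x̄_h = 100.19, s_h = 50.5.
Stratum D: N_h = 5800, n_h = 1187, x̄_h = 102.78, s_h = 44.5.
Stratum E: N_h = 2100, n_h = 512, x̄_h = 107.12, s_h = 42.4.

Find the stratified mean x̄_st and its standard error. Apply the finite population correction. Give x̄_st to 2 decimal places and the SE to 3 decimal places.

x̄_st = Σ W_h x̄_h = (2300·45.50 + 5000·112.61 + 1000·100.19 + 5800·102.78 + 2100·107.12)/16200 = 98.08432
V̂(x̄_st) = Σ W_h² (1 − n_h/N_h) s_h²/n_h, with W_h = N_h/N and N = 16200:
  stratum A: (2300/16200)²·(1 − 337/2300)·19.1²/337 = 0.0186232
  stratum B: (5000/16200)²·(1 − 932/5000)·23.7²/932 = 0.0467091
  stratum C: (1000/16200)²·(1 − 184/1000)·50.5²/184 = 0.0430948
  stratum D: (5800/16200)²·(1 − 1187/5800)·44.5²/1187 = 0.170079
  stratum E: (2100/16200)²·(1 − 512/2100)·42.4²/512 = 0.0446171
V̂(x̄_st) = 0.323123
SE(x̄_st) = √0.323123 = 0.568439

x̄_st ≈ 98.08, SE ≈ 0.568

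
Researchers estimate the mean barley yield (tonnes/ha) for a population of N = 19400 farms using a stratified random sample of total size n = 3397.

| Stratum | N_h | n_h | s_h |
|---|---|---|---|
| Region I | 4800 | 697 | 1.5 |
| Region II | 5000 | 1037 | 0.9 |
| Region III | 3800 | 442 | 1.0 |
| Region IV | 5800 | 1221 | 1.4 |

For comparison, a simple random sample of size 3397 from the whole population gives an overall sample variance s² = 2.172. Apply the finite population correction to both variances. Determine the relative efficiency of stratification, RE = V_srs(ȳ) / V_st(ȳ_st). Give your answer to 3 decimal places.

V̂(ȳ_st) = Σ W_h² (1 − n_h/N_h) s_h²/n_h, with W_h = N_h/N and N = 19400:
  stratum Region I: (4800/19400)²·(1 − 697/4800)·1.5²/697 = 0.000168923
  stratum Region II: (5000/19400)²·(1 − 1037/5000)·0.9²/1037 = 4.11241e-05
  stratum Region III: (3800/19400)²·(1 − 442/3800)·1.0²/442 = 7.67076e-05
  stratum Region IV: (5800/19400)²·(1 − 1221/5800)·1.4²/1221 = 0.000113275
V_st = 0.00040003
V_srs = (1 − 3397/19400)·2.172/3397 = 0.000527429
Relative efficiency = V_srs / V_st = 0.000527429/0.00040003 = 1.3185

RE ≈ 1.318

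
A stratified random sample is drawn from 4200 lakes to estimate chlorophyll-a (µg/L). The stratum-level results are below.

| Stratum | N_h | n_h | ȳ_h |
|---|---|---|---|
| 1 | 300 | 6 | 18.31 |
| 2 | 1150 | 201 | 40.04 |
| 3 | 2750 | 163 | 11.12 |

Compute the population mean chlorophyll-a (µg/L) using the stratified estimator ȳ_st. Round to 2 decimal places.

N = Σ N_h = 4200. Stratum weights W_h = N_h/N.
ȳ_st = (300·18.31 + 1150·40.04 + 2750·11.12) / 4200 = 19.5521

ȳ_st ≈ 19.55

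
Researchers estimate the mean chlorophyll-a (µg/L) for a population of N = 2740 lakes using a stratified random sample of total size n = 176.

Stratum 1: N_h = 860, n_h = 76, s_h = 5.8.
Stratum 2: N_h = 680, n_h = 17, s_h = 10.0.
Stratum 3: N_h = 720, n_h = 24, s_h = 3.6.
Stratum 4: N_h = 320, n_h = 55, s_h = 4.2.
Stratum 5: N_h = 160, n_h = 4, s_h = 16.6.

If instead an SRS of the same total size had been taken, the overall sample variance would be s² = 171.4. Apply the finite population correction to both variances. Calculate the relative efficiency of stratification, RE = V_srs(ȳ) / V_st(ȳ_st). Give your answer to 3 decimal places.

RE ≈ 1.377

V̂(ȳ_st) = Σ W_h² (1 − n_h/N_h) s_h²/n_h, with W_h = N_h/N and N = 2740:
  stratum 1: (860/2740)²·(1 − 76/860)·5.8²/76 = 0.0397517
  stratum 2: (680/2740)²·(1 − 17/680)·10.0²/17 = 0.353242
  stratum 3: (720/2740)²·(1 − 24/720)·3.6²/24 = 0.0360441
  stratum 4: (320/2740)²·(1 − 55/320)·4.2²/55 = 0.00362269
  stratum 5: (160/2740)²·(1 − 4/160)·16.6²/4 = 0.229034
V_st = 0.661694
V_srs = (1 − 176/2740)·171.4/176 = 0.911309
Relative efficiency = V_srs / V_st = 0.911309/0.661694 = 1.3772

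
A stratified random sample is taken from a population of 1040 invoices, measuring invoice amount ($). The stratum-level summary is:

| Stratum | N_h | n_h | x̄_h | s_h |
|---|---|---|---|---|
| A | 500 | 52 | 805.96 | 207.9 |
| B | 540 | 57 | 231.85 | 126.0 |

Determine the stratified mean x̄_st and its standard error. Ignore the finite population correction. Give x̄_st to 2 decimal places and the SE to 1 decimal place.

x̄_st = Σ W_h x̄_h = (500·805.96 + 540·231.85)/1040 = 507.86442
V̂(x̄_st) = Σ W_h² s_h²/n_h, with W_h = N_h/N and N = 1040:
  stratum A: (500/1040)²·207.9²/52 = 192.123
  stratum B: (540/1040)²·126.0²/57 = 75.0909
V̂(x̄_st) = 267.214
SE(x̄_st) = √267.214 = 16.3467

x̄_st ≈ 507.86, SE ≈ 16.3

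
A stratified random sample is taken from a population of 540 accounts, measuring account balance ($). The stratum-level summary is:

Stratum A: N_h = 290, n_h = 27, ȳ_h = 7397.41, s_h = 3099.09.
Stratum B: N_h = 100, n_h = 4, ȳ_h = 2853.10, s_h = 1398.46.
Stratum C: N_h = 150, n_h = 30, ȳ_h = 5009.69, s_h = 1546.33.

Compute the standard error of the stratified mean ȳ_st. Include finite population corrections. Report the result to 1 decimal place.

V̂(ȳ_st) = Σ W_h² (1 − n_h/N_h) s_h²/n_h, with W_h = N_h/N and N = 540:
  stratum A: (290/540)²·(1 − 27/290)·3099.09²/27 = 93040.2
  stratum B: (100/540)²·(1 − 4/100)·1398.46²/4 = 16096.2
  stratum C: (150/540)²·(1 − 30/150)·1546.33²/30 = 4920.03
V̂(ȳ_st) = 114056
SE(ȳ_st) = √114056 = 337.723

SE(ȳ_st) ≈ 337.7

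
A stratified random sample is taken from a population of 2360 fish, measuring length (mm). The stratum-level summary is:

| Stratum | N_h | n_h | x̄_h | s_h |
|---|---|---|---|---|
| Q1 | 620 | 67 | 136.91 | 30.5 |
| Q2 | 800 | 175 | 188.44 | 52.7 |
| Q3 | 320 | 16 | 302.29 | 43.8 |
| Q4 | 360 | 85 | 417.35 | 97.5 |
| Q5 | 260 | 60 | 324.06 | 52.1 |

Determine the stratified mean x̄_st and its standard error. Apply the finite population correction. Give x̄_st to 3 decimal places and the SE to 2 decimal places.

x̄_st ≈ 240.199, SE ≈ 2.60

x̄_st = Σ W_h x̄_h = (620·136.91 + 800·188.44 + 320·302.29 + 360·417.35 + 260·324.06)/2360 = 240.19941
V̂(x̄_st) = Σ W_h² (1 − n_h/N_h) s_h²/n_h, with W_h = N_h/N and N = 2360:
  stratum Q1: (620/2360)²·(1 − 67/620)·30.5²/67 = 0.854708
  stratum Q2: (800/2360)²·(1 − 175/800)·52.7²/175 = 1.42472
  stratum Q3: (320/2360)²·(1 − 16/320)·43.8²/16 = 2.09425
  stratum Q4: (360/2360)²·(1 − 85/360)·97.5²/85 = 1.98793
  stratum Q5: (260/2360)²·(1 − 60/260)·52.1²/60 = 0.42238
V̂(x̄_st) = 6.78399
SE(x̄_st) = √6.78399 = 2.60461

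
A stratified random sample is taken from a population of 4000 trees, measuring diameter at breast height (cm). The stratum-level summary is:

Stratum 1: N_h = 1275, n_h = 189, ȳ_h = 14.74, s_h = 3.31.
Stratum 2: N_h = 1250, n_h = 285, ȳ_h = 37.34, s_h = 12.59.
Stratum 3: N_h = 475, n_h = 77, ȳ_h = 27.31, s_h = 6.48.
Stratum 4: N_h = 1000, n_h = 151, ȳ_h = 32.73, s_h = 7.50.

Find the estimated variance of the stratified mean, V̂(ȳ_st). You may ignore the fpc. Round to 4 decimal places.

V̂(ȳ_st) ≈ 0.0912

V̂(ȳ_st) = Σ W_h² s_h²/n_h, with W_h = N_h/N and N = 4000:
  stratum 1: (1275/4000)²·3.31²/189 = 0.00588972
  stratum 2: (1250/4000)²·12.59²/285 = 0.0543134
  stratum 3: (475/4000)²·6.48²/77 = 0.00769
  stratum 4: (1000/4000)²·7.50²/151 = 0.0232823
V̂(ȳ_st) = 0.0911754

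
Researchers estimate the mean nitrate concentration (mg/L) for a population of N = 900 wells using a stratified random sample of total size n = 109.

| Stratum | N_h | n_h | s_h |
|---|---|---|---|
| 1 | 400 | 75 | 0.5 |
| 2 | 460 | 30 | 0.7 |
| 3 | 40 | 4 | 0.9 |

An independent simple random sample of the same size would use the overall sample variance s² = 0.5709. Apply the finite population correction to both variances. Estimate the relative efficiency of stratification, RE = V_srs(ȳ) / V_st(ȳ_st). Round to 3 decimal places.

RE ≈ 0.943

V̂(ȳ_st) = Σ W_h² (1 − n_h/N_h) s_h²/n_h, with W_h = N_h/N and N = 900:
  stratum 1: (400/900)²·(1 − 75/400)·0.5²/75 = 0.000534979
  stratum 2: (460/900)²·(1 − 30/460)·0.7²/30 = 0.00398856
  stratum 3: (40/900)²·(1 − 4/40)·0.9²/4 = 0.00036
V_st = 0.00488354
V_srs = (1 − 109/900)·0.5709/109 = 0.00460328
Relative efficiency = V_srs / V_st = 0.00460328/0.00488354 = 0.9426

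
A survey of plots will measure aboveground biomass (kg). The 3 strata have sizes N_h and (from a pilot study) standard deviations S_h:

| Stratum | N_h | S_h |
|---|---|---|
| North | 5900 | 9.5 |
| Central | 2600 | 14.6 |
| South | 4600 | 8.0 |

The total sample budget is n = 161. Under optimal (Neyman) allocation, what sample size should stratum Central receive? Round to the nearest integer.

Neyman allocation: n_h = n · N_h S_h / Σ N_i S_i, with n = 161.
  stratum North: N_h·S_h = 5900·9.5 = 56050.00
  stratum Central: N_h·S_h = 2600·14.6 = 37960.00
  stratum South: N_h·S_h = 4600·8.0 = 36800.00
Σ N_h S_h = 130810.00
n for stratum Central = 161·37960.00/130810.00 = 46.721 → 47

47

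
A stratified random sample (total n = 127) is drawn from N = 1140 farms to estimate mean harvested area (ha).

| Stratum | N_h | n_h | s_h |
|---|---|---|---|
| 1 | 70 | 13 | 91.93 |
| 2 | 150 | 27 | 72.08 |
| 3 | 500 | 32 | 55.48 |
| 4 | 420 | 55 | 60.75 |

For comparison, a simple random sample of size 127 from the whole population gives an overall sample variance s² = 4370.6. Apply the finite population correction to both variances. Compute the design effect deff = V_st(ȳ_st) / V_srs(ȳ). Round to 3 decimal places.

V̂(ȳ_st) = Σ W_h² (1 − n_h/N_h) s_h²/n_h, with W_h = N_h/N and N = 1140:
  stratum 1: (70/1140)²·(1 − 13/70)·91.93²/13 = 1.99588
  stratum 2: (150/1140)²·(1 − 27/150)·72.08²/27 = 2.73182
  stratum 3: (500/1140)²·(1 − 32/500)·55.48²/32 = 17.3192
  stratum 4: (420/1140)²·(1 − 55/420)·60.75²/55 = 7.91521
V_st = 29.9622
V_srs = (1 − 127/1140)·4370.6/127 = 30.5803
deff = V_st / V_srs = 29.9622/30.5803 = 0.9798

deff ≈ 0.980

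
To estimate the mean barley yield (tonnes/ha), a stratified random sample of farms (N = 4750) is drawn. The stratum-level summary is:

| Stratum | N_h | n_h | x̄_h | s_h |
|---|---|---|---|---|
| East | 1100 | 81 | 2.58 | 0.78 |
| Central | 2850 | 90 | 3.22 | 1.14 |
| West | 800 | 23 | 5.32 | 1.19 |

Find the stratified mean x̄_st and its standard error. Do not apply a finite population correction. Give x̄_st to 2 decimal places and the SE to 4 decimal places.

x̄_st = Σ W_h x̄_h = (1100·2.58 + 2850·3.22 + 800·5.32)/4750 = 3.42547
V̂(x̄_st) = Σ W_h² s_h²/n_h, with W_h = N_h/N and N = 4750:
  stratum East: (1100/4750)²·0.78²/81 = 0.000402812
  stratum Central: (2850/4750)²·1.14²/90 = 0.0051984
  stratum West: (800/4750)²·1.19²/23 = 0.00174646
V̂(x̄_st) = 0.00734767
SE(x̄_st) = √0.00734767 = 0.0857186

x̄_st ≈ 3.43, SE ≈ 0.0857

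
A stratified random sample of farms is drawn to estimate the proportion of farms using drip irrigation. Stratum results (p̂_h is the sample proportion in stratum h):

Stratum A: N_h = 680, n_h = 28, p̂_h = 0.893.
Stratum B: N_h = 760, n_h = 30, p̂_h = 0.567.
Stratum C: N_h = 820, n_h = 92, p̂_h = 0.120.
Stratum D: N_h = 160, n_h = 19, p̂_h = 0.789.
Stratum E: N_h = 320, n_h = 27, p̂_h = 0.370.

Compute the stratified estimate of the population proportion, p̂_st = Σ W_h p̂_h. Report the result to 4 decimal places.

p̂_st ≈ 0.5041

N = 2740; stratum weights W_h = N_h/N.
p̂_st = Σ W_h p̂_h = (680·0.893 + 760·0.567 + 820·0.120 + 160·0.789 + 320·0.370)/2740 = 0.50409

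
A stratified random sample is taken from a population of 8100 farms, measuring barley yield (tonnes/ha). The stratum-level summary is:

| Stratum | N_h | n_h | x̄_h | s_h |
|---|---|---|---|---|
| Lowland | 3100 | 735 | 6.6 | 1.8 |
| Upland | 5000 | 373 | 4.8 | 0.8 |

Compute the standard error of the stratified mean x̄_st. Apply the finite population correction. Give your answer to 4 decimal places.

SE(x̄_st) ≈ 0.0331

V̂(x̄_st) = Σ W_h² (1 − n_h/N_h) s_h²/n_h, with W_h = N_h/N and N = 8100:
  stratum Lowland: (3100/8100)²·(1 − 735/3100)·1.8²/735 = 0.000492584
  stratum Upland: (5000/8100)²·(1 − 373/5000)·0.8²/373 = 0.000605021
V̂(x̄_st) = 0.00109761
SE(x̄_st) = √0.00109761 = 0.0331301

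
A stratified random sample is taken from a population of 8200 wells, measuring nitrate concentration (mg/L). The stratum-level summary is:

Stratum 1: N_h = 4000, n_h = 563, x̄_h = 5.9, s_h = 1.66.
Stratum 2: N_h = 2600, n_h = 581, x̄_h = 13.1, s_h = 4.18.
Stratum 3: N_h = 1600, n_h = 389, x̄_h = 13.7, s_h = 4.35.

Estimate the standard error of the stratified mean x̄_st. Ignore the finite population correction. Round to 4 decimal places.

SE(x̄_st) ≈ 0.0777

V̂(x̄_st) = Σ W_h² s_h²/n_h, with W_h = N_h/N and N = 8200:
  stratum 1: (4000/8200)²·1.66²/563 = 0.00116466
  stratum 2: (2600/8200)²·4.18²/581 = 0.0030234
  stratum 3: (1600/8200)²·4.35²/389 = 0.001852
V̂(x̄_st) = 0.00604006
SE(x̄_st) = √0.00604006 = 0.0777178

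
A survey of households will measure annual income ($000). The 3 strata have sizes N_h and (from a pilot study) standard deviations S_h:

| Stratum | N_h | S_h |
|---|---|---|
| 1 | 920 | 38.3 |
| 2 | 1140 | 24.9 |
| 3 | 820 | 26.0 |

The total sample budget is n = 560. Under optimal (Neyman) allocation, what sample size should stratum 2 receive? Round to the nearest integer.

187

Neyman allocation: n_h = n · N_h S_h / Σ N_i S_i, with n = 560.
  stratum 1: N_h·S_h = 920·38.3 = 35236.00
  stratum 2: N_h·S_h = 1140·24.9 = 28386.00
  stratum 3: N_h·S_h = 820·26.0 = 21320.00
Σ N_h S_h = 84942.00
n for stratum 2 = 560·28386.00/84942.00 = 187.141 → 187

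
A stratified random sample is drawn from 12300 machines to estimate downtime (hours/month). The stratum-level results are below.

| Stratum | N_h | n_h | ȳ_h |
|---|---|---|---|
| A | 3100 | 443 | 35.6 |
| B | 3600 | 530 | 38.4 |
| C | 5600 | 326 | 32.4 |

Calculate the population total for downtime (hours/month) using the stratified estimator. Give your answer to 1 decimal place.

τ̂_st ≈ 430040.0

τ̂_st = Σ N_h ȳ_h = 3100·35.6 + 3600·38.4 + 5600·32.4 = 430040.0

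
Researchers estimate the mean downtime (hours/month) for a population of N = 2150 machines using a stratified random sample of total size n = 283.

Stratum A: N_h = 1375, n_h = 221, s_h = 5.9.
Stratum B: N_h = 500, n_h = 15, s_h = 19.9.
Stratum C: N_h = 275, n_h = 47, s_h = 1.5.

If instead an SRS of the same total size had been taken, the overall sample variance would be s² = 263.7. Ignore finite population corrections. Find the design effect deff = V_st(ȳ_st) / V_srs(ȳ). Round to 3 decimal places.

V̂(ȳ_st) = Σ W_h² s_h²/n_h, with W_h = N_h/N and N = 2150:
  stratum A: (1375/2150)²·5.9²/221 = 0.0644229
  stratum B: (500/2150)²·19.9²/15 = 1.42783
  stratum C: (275/2150)²·1.5²/47 = 0.000783201
V_st = 1.49304
V_srs = s²/n = 263.7/283 = 0.931802
deff = V_st / V_srs = 1.49304/0.931802 = 1.6023

deff ≈ 1.602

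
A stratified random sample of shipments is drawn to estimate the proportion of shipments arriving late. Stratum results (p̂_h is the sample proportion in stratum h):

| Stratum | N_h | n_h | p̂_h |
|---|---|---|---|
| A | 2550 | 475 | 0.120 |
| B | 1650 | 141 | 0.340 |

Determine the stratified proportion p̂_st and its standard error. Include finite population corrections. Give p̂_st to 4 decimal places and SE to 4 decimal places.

N = 4200; stratum weights W_h = N_h/N.
p̂_st = Σ W_h p̂_h = (2550·0.120 + 1650·0.340)/4200 = 0.20643
V̂(p̂_st) = Σ W_h² (1 − n_h/N_h) p̂_h(1−p̂_h)/(n_h−1):
  stratum A: (2550/4200)²·(1 − 475/2550)·0.120·0.880/474 = 6.6826e-05
  stratum B: (1650/4200)²·(1 − 141/1650)·0.340·0.660/140 = 0.00022624
V̂(p̂_st) = 0.000293066; SE = √V̂ = 0.0171192

p̂_st ≈ 0.2064, SE ≈ 0.0171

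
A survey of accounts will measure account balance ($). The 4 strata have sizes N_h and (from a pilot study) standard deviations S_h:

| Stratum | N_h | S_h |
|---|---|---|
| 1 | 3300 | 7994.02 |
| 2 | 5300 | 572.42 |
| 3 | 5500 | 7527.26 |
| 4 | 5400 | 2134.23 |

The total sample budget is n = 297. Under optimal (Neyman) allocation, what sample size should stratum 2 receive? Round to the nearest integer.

11

Neyman allocation: n_h = n · N_h S_h / Σ N_i S_i, with n = 297.
  stratum 1: N_h·S_h = 3300·7994.02 = 26380266.00
  stratum 2: N_h·S_h = 5300·572.42 = 3033826.00
  stratum 3: N_h·S_h = 5500·7527.26 = 41399930.00
  stratum 4: N_h·S_h = 5400·2134.23 = 11524842.00
Σ N_h S_h = 82338864.00
n for stratum 2 = 297·3033826.00/82338864.00 = 10.943 → 11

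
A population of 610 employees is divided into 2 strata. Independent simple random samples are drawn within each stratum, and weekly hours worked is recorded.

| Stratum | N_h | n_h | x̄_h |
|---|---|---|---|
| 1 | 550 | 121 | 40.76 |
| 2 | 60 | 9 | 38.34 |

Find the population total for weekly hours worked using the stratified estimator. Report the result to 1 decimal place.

τ̂_st ≈ 24718.4

τ̂_st = Σ N_h x̄_h = 550·40.76 + 60·38.34 = 24718.4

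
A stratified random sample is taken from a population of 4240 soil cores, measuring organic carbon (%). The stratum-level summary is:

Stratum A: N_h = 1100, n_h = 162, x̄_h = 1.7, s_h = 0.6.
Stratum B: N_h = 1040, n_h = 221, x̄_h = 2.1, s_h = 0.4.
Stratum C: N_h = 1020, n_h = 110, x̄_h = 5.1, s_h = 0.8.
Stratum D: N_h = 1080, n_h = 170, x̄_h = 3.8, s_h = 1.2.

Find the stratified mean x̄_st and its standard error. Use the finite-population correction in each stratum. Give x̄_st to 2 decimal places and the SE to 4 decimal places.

x̄_st = Σ W_h x̄_h = (1100·1.7 + 1040·2.1 + 1020·5.1 + 1080·3.8)/4240 = 3.15094
V̂(x̄_st) = Σ W_h² (1 − n_h/N_h) s_h²/n_h, with W_h = N_h/N and N = 4240:
  stratum A: (1100/4240)²·(1 − 162/1100)·0.6²/162 = 0.000127541
  stratum B: (1040/4240)²·(1 − 221/1040)·0.4²/221 = 3.43015e-05
  stratum C: (1020/4240)²·(1 − 110/1020)·0.8²/110 = 0.000300398
  stratum D: (1080/4240)²·(1 − 170/1080)·1.2²/170 = 0.00046307
V̂(x̄_st) = 0.000925311
SE(x̄_st) = √0.000925311 = 0.0304189

x̄_st ≈ 3.15, SE ≈ 0.0304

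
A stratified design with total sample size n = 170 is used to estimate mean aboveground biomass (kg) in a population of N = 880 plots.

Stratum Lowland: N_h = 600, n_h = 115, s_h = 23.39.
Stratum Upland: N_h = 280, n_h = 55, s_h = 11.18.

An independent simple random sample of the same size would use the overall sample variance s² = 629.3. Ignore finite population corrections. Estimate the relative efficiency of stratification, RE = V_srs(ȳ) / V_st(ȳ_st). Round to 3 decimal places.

V̂(ȳ_st) = Σ W_h² s_h²/n_h, with W_h = N_h/N and N = 880:
  stratum Lowland: (600/880)²·23.39²/115 = 2.21157
  stratum Upland: (280/880)²·11.18²/55 = 0.230076
V_st = 2.44164
V_srs = s²/n = 629.3/170 = 3.70176
Relative efficiency = V_srs / V_st = 3.70176/2.44164 = 1.5161

RE ≈ 1.516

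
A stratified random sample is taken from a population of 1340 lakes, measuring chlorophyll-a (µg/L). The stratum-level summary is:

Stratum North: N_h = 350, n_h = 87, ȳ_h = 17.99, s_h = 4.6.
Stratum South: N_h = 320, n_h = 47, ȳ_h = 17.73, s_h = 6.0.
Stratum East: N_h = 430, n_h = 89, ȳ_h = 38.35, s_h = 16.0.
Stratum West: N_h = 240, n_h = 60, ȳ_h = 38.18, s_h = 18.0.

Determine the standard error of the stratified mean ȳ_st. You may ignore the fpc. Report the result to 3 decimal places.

V̂(ȳ_st) = Σ W_h² s_h²/n_h, with W_h = N_h/N and N = 1340:
  stratum North: (350/1340)²·4.6²/87 = 0.0165929
  stratum South: (320/1340)²·6.0²/47 = 0.0436812
  stratum East: (430/1340)²·16.0²/89 = 0.296195
  stratum West: (240/1340)²·18.0²/60 = 0.173223
V̂(ȳ_st) = 0.529692
SE(ȳ_st) = √0.529692 = 0.7278

SE(ȳ_st) ≈ 0.728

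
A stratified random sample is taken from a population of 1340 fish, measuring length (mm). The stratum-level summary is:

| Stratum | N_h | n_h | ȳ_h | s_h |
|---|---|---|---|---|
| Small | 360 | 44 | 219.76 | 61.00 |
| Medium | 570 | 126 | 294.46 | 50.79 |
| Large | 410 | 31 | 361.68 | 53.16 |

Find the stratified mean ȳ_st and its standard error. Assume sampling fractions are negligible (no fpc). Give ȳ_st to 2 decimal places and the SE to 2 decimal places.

ȳ_st ≈ 294.96, SE ≈ 4.28

ȳ_st = Σ W_h ȳ_h = (360·219.76 + 570·294.46 + 410·361.68)/1340 = 294.95866
V̂(ȳ_st) = Σ W_h² s_h²/n_h, with W_h = N_h/N and N = 1340:
  stratum Small: (360/1340)²·61.00²/44 = 6.10383
  stratum Medium: (570/1340)²·50.79²/126 = 3.70447
  stratum Large: (410/1340)²·53.16²/31 = 8.53427
V̂(ȳ_st) = 18.3426
SE(ȳ_st) = √18.3426 = 4.28282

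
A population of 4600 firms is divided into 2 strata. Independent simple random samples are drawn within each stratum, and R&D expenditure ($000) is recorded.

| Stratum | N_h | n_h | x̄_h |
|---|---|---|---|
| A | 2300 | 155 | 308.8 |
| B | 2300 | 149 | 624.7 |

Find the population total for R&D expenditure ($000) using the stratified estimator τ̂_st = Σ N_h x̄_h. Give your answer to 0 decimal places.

τ̂_st ≈ 2147050

τ̂_st = Σ N_h x̄_h = 2300·308.8 + 2300·624.7 = 2147050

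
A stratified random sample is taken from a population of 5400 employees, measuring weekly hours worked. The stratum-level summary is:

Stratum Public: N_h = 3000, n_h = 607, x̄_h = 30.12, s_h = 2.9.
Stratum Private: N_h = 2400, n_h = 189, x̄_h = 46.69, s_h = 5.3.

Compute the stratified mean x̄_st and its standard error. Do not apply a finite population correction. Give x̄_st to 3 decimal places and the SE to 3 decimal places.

x̄_st = Σ W_h x̄_h = (3000·30.12 + 2400·46.69)/5400 = 37.48444
V̂(x̄_st) = Σ W_h² s_h²/n_h, with W_h = N_h/N and N = 5400:
  stratum Public: (3000/5400)²·2.9²/607 = 0.00427624
  stratum Private: (2400/5400)²·5.3²/189 = 0.0293579
V̂(x̄_st) = 0.0336341
SE(x̄_st) = √0.0336341 = 0.183396

x̄_st ≈ 37.484, SE ≈ 0.183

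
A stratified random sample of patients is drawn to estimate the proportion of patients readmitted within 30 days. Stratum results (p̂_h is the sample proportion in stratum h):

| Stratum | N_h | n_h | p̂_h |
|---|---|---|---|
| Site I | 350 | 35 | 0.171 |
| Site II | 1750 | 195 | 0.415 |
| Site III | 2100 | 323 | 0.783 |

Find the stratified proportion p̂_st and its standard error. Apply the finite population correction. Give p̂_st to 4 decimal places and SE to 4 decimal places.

N = 4200; stratum weights W_h = N_h/N.
p̂_st = Σ W_h p̂_h = (350·0.171 + 1750·0.415 + 2100·0.783)/4200 = 0.57867
V̂(p̂_st) = Σ W_h² (1 − n_h/N_h) p̂_h(1−p̂_h)/(n_h−1):
  stratum Site I: (350/4200)²·(1 − 35/350)·0.171·0.829/34 = 2.60586e-05
  stratum Site II: (1750/4200)²·(1 − 195/1750)·0.415·0.585/194 = 0.000193051
  stratum Site III: (2100/4200)²·(1 − 323/2100)·0.783·0.217/322 = 0.000111628
V̂(p̂_st) = 0.000330738; SE = √V̂ = 0.0181862

p̂_st ≈ 0.5787, SE ≈ 0.0182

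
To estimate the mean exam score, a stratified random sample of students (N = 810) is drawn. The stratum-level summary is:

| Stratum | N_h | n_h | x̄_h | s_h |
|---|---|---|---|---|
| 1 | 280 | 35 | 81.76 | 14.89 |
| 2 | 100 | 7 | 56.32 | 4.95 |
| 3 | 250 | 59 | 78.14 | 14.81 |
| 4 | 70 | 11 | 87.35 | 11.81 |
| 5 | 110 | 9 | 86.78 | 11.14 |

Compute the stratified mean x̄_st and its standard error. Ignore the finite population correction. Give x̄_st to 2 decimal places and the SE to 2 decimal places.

x̄_st = Σ W_h x̄_h = (280·81.76 + 100·56.32 + 250·78.14 + 70·87.35 + 110·86.78)/810 = 78.66679
V̂(x̄_st) = Σ W_h² s_h²/n_h, with W_h = N_h/N and N = 810:
  stratum 1: (280/810)²·14.89²/35 = 0.75695
  stratum 2: (100/810)²·4.95²/7 = 0.053351
  stratum 3: (250/810)²·14.81²/59 = 0.354134
  stratum 4: (70/810)²·11.81²/11 = 0.0946963
  stratum 5: (110/810)²·11.14²/9 = 0.254298
V̂(x̄_st) = 1.51343
SE(x̄_st) = √1.51343 = 1.23022

x̄_st ≈ 78.67, SE ≈ 1.23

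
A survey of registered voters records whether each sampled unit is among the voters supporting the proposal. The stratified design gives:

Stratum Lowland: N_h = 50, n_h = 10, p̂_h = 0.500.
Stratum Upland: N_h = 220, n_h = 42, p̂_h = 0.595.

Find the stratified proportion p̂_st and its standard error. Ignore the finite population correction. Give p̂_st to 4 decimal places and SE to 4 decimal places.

N = 270; stratum weights W_h = N_h/N.
p̂_st = Σ W_h p̂_h = (50·0.500 + 220·0.595)/270 = 0.57741
V̂(p̂_st) = Σ W_h² p̂_h(1−p̂_h)/(n_h−1):
  stratum Lowland: (50/270)²·0.500·0.500/9 = 0.000952599
  stratum Upland: (220/270)²·0.595·0.405/41 = 0.00390217
V̂(p̂_st) = 0.00485477; SE = √V̂ = 0.0696762

p̂_st ≈ 0.5774, SE ≈ 0.0697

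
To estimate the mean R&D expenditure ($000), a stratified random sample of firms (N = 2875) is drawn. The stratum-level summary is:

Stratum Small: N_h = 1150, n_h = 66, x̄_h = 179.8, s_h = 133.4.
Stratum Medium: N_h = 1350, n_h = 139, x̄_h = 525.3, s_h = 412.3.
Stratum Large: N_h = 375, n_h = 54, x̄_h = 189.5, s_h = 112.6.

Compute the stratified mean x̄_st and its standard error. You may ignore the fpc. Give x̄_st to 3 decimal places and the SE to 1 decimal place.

x̄_st ≈ 343.300, SE ≈ 17.8

x̄_st = Σ W_h x̄_h = (1150·179.8 + 1350·525.3 + 375·189.5)/2875 = 343.30000
V̂(x̄_st) = Σ W_h² s_h²/n_h, with W_h = N_h/N and N = 2875:
  stratum Small: (1150/2875)²·133.4²/66 = 43.1408
  stratum Medium: (1350/2875)²·412.3²/139 = 269.652
  stratum Large: (375/2875)²·112.6²/54 = 3.99457
V̂(x̄_st) = 316.787
SE(x̄_st) = √316.787 = 17.7985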